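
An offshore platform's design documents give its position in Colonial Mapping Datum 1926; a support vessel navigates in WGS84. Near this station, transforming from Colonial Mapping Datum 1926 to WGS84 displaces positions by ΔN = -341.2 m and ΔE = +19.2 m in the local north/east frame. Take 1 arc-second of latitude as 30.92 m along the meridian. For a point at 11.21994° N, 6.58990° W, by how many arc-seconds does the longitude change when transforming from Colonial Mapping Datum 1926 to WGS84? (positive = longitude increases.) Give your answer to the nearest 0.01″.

At latitude 11.21994°, cos φ = 0.980887.
1″ of longitude at this latitude = 30.92 × cos φ = 30.3290 m, so Δλ = 19.2 / 30.3290 = 0.633″.

Δλ = 0.63″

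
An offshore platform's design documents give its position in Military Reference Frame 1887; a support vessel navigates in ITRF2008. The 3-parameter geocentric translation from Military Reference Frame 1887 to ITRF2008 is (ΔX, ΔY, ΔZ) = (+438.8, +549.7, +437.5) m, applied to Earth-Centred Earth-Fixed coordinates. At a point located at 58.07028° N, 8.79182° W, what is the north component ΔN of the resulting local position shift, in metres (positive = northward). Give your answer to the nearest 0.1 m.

At φ = 58.07028°, λ = -8.79182°: sin φ = 0.848697, cos φ = 0.528879, sin λ = -0.152845, cos λ = 0.988250.
ΔN = −sin φ cos λ·ΔX − sin φ sin λ·ΔY + cos φ·ΔZ = −(0.848697)(0.988250)(438.8) − (0.848697)(-0.152845)(549.7) + (0.528879)(437.5) = -65.34 m.

ΔN = -65.3 m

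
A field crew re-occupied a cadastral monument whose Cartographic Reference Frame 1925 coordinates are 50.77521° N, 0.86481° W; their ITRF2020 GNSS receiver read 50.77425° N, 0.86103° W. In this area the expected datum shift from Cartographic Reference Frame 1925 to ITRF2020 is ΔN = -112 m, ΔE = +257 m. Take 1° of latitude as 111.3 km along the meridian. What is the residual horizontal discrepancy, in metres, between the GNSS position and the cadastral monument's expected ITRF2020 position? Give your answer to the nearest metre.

10 m

Observed coordinate differences: Δφ = -0.00096°, Δλ = +0.00378°.
Converting to metres (1° lat = 111300 m, cos φ = 0.632365): observed ΔN = -106.8 m, observed ΔE = 266.0 m.
Subtracting the expected shift leaves a residual of -106.8 − (-112) = 5.2 m north and 266.0 − (257) = 9.0 m east.
Residual distance = √(5.2² + 9.0²) = 10.4 m.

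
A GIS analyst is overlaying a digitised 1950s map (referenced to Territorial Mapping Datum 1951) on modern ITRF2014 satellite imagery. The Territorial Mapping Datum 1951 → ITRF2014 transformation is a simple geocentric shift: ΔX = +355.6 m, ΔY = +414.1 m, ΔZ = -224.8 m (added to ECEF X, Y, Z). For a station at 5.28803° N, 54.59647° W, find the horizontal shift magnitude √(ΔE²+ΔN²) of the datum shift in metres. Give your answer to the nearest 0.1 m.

570.5 m

At φ = 5.28803°, λ = -54.59647°: sin φ = 0.092163, cos φ = 0.995744, sin λ = -0.815092, cos λ = 0.579331.
ΔE = −sin λ·ΔX + cos λ·ΔY = −(-0.815092)·(355.6) + (0.579331)·(414.1) = 529.75 m.
ΔN = −sin φ cos λ·ΔX − sin φ sin λ·ΔY + cos φ·ΔZ = −(0.092163)(0.579331)(355.6) − (0.092163)(-0.815092)(414.1) + (0.995744)(-224.8) = -211.72 m.
Horizontal magnitude = √(ΔE² + ΔN²) = √(529.75² + (-211.72)²) = 570.49 m.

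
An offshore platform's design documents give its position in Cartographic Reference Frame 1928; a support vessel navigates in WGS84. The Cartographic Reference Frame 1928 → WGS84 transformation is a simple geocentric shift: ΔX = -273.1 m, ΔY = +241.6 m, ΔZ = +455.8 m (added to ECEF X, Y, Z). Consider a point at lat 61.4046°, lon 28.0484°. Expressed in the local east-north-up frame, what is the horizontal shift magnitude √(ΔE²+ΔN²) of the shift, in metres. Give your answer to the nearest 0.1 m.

475.0 m

At φ = 61.4046°, λ = 28.0484°: sin φ = 0.878021, cos φ = 0.478621, sin λ = 0.470217, cos λ = 0.882551.
ΔE = −sin λ·ΔX + cos λ·ΔY = −(0.470217)·(-273.1) + (0.882551)·(241.6) = 341.64 m.
ΔN = −sin φ cos λ·ΔX − sin φ sin λ·ΔY + cos φ·ΔZ = −(0.878021)(0.882551)(-273.1) − (0.878021)(0.470217)(241.6) + (0.478621)(455.8) = 330.03 m.
Horizontal magnitude = √(ΔE² + ΔN²) = √(341.64² + 330.03²) = 475.02 m.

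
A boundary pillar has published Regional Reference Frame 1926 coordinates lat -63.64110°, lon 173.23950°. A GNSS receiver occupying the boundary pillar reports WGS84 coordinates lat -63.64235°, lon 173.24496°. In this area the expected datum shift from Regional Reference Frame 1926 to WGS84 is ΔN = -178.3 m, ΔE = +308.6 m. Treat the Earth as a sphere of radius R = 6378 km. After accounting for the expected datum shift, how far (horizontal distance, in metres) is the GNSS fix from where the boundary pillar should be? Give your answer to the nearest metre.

55 m

Observed coordinate differences: Δφ = -0.00125°, Δλ = +0.00546°.
Converting to metres (1° lat = 111317 m, cos φ = 0.443993): observed ΔN = -139.1 m, observed ΔE = 269.9 m.
Subtracting the expected shift leaves a residual of -139.1 − (-178.3) = 39.2 m north and 269.9 − (308.6) = -38.7 m east.
Residual distance = √(39.2² + (-38.7)²) = 55.1 m.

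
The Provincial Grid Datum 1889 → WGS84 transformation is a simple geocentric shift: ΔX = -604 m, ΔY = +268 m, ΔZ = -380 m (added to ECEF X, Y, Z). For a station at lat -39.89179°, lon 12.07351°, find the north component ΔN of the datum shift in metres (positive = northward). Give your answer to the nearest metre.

The local north axis is (−sin φ cos λ, −sin φ sin λ, cos φ), giving ΔN = -378.801 + 35.951 − 291.558 = -634.41 m.

ΔN = -634 m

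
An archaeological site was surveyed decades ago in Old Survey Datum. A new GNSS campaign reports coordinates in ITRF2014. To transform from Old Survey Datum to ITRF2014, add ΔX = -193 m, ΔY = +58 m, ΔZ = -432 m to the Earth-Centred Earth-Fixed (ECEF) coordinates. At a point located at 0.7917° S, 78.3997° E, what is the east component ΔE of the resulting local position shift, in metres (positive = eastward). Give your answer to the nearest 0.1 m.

ΔE = 200.7 m

The local east axis at (φ, λ) is (−sin λ, cos λ, 0), so ΔE = −sin(78.3997°)·(-193) + cos(78.3997°)·58 = 200.72 m.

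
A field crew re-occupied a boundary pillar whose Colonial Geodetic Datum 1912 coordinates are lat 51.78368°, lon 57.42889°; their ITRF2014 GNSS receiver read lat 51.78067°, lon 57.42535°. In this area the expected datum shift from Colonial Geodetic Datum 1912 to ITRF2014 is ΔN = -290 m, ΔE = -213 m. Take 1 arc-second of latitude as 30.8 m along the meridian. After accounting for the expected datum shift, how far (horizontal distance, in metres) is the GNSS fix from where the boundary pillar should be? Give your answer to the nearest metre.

Observed coordinate differences: Δφ = -0.00301°, Δλ = -0.00354°.
Converting to metres (1° lat = 110880 m, cos φ = 0.618632): observed ΔN = -333.7 m, observed ΔE = -242.8 m.
Subtracting the expected shift leaves a residual of -333.7 − (-290) = -43.7 m north and -242.8 − (-213) = -29.8 m east.
Residual distance = √((-43.7)² + (-29.8)²) = 52.9 m.

53 m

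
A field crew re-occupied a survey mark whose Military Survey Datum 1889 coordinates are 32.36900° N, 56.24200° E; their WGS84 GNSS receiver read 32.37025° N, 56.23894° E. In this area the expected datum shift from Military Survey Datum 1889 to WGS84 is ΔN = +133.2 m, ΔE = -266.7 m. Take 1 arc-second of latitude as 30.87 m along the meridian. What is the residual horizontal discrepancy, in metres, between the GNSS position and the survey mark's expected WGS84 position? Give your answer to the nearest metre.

21 m

Observed coordinate differences: Δφ = +0.00125°, Δλ = -0.00306°.
Converting to metres (1° lat = 111132 m, cos φ = 0.844618): observed ΔN = 138.9 m, observed ΔE = -287.2 m.
Subtracting the expected shift leaves a residual of 138.9 − (133.2) = 5.7 m north and -287.2 − (-266.7) = -20.5 m east.
Residual distance = √(5.7² + (-20.5)²) = 21.3 m.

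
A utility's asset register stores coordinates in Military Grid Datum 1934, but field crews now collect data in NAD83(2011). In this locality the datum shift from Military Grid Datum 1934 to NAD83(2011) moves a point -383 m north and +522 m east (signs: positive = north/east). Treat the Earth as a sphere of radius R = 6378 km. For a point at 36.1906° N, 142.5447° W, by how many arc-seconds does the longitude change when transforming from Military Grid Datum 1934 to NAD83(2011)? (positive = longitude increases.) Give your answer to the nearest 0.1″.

At latitude 36.1906°, cos φ = 0.807057.
One radian of longitude at latitude φ spans R cos φ, so Δλ = ΔE / (R cos φ) = 522.0 / (6378000 × 0.807057) = 1.0141e-04 rad = 20.917″.

Δλ = 20.9″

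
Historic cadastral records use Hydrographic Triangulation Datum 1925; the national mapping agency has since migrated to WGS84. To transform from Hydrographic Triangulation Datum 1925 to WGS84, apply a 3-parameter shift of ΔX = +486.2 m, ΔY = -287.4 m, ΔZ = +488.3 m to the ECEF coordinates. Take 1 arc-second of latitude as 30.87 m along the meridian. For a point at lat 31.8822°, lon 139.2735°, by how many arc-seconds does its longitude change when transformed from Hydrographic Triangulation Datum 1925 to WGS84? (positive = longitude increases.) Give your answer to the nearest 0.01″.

Δλ = -3.79″

sin φ = 0.528175, cos φ = 0.849136, sin λ = 0.652449, cos λ = -0.757833.
East component: ΔE = −sin λ·ΔX + cos λ·ΔY = −(0.652449)(486.2) + (-0.757833)(-287.4) = -99.42 m.
1° of latitude spans 3600 × 30.87 = 111132 m; at latitude φ, 1° of longitude spans that × cos φ = 94366.2 m, so Δλ = -99.42 / 94366.2 × 3600 = -3.793″.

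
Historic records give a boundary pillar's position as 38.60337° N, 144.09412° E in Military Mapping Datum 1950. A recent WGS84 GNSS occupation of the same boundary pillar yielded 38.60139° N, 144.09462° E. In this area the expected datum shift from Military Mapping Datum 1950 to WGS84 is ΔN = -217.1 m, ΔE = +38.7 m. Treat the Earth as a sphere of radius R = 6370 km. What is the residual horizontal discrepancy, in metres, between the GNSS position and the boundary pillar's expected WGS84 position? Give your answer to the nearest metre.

6 m

Observed coordinate differences: Δφ = -0.00198°, Δλ = +0.00050°.
Converting to metres (1° lat = 111177 m, cos φ = 0.781484): observed ΔN = -220.1 m, observed ΔE = 43.4 m.
Subtracting the expected shift leaves a residual of -220.1 − (-217.1) = -3.0 m north and 43.4 − (38.7) = 4.7 m east.
Residual distance = √((-3.0)² + 4.7²) = 5.6 m.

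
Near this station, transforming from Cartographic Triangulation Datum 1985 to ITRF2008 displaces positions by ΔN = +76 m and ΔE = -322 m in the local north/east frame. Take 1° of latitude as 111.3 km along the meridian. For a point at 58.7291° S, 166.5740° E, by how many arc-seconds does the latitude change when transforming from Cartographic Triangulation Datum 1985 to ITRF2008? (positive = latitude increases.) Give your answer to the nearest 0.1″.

1° of latitude = 111.3 km, so Δφ = 76.0 / 111300 = 0.0006828° = 2.458″.

Δφ = 2.5″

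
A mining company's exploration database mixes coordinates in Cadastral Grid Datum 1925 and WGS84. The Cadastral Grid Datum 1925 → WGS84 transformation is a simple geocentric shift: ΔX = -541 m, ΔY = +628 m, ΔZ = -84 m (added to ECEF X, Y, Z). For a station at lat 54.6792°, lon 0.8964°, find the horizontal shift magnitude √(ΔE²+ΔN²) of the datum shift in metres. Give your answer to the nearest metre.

744 m

At φ = 54.6792°, λ = 0.8964°: sin φ = 0.815928, cos φ = 0.578154, sin λ = 0.015644, cos λ = 0.999878.
ΔE = −sin λ·ΔX + cos λ·ΔY = −(0.015644)·(-541) + (0.999878)·(628) = 636.39 m.
ΔN = −sin φ cos λ·ΔX − sin φ sin λ·ΔY + cos φ·ΔZ = −(0.815928)(0.999878)(-541) − (0.815928)(0.015644)(628) + (0.578154)(-84) = 384.78 m.
Horizontal magnitude = √(ΔE² + ΔN²) = √(636.39² + 384.78²) = 743.67 m.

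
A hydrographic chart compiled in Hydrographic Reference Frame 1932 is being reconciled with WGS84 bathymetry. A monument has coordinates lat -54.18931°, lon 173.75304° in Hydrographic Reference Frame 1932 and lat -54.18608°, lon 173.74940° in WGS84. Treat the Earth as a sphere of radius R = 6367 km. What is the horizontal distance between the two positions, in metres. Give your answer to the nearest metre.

Δφ = -54.18608° − -54.18931° = +0.00323°; Δλ = 173.74940° − 173.75304° = -0.00364°.
1° along a meridian = πR/180 = 111125 m.
ΔN = Δφ × 111125 = 358.9 m; ΔE = Δλ × 111125 × cos(-54.18931°) = -0.00364 × 111125 × 0.585109 = -236.7 m.
Distance = √(ΔE² + ΔN²) = √((-236.7)² + 358.9²) = 429.9 m.

430 m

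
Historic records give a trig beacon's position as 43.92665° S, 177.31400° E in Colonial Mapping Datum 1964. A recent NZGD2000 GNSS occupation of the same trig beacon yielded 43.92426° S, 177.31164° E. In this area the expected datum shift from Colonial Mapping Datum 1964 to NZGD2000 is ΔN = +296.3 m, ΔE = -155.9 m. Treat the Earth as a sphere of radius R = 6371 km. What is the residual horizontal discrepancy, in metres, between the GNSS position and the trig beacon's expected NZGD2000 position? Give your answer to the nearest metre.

Observed coordinate differences: Δφ = +0.00239°, Δλ = -0.00236°.
Converting to metres (1° lat = 111195 m, cos φ = 0.720229): observed ΔN = 265.8 m, observed ΔE = -189.0 m.
Subtracting the expected shift leaves a residual of 265.8 − (296.3) = -30.5 m north and -189.0 − (-155.9) = -33.1 m east.
Residual distance = √((-30.5)² + (-33.1)²) = 45.0 m.

45 m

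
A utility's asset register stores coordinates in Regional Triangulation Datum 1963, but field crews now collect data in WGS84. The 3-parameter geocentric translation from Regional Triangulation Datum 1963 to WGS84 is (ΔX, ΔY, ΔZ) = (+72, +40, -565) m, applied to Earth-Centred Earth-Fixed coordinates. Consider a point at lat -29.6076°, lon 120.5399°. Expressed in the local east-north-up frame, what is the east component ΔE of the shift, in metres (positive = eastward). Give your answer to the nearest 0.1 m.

ΔE = -82.3 m

The local east axis at (φ, λ) is (−sin λ, cos λ, 0), so ΔE = −sin(120.5399°)·72 + cos(120.5399°)·40 = -82.34 m.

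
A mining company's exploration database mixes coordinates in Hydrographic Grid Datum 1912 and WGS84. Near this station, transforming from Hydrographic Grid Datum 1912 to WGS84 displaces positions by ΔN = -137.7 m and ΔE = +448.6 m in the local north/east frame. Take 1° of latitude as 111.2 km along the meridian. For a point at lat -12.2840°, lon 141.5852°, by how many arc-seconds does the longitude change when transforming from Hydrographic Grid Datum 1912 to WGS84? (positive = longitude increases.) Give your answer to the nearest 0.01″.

At latitude -12.2840°, cos φ = 0.977105.
1° of longitude at this latitude = 111.2 × cos φ = 108.65 km, so Δλ = 448.6 / 108654.1 = 0.0041287° = 14.863″.

Δλ = 14.86″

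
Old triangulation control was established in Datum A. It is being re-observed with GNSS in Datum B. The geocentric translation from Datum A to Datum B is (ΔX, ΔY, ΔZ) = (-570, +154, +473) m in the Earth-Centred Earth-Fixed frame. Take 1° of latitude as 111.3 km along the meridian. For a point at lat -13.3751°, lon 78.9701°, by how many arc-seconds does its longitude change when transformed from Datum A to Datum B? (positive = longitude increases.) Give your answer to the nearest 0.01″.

sin φ = -0.231325, cos φ = 0.972877, sin λ = 0.981527, cos λ = 0.191321.
East component: ΔE = −sin λ·ΔX + cos λ·ΔY = −(0.981527)(-570) + (0.191321)(154) = 588.93 m.
1° of latitude spans 111300 m; at latitude φ, 1° of longitude spans that × cos φ = 108281.2 m, so Δλ = 588.93 / 108281.2 × 3600 = 19.580″.

Δλ = 19.58″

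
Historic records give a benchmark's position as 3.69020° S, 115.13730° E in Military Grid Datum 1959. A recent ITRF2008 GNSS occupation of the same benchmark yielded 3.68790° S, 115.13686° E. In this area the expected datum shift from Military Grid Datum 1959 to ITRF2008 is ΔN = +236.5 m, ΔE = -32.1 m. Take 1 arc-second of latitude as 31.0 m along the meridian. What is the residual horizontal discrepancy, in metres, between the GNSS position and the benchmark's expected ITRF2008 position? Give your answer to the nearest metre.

Observed coordinate differences: Δφ = +0.00230°, Δλ = -0.00044°.
Converting to metres (1° lat = 111600 m, cos φ = 0.997927): observed ΔN = 256.7 m, observed ΔE = -49.0 m.
Subtracting the expected shift leaves a residual of 256.7 − (236.5) = 20.2 m north and -49.0 − (-32.1) = -16.9 m east.
Residual distance = √(20.2² + (-16.9)²) = 26.3 m.

26 m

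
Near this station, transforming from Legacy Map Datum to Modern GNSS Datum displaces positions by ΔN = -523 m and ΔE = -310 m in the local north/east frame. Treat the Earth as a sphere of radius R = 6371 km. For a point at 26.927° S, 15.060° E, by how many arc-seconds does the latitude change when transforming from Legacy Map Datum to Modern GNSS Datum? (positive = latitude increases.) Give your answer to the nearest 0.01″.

Δφ = -16.93″

On a sphere of radius R, 1 rad of latitude = R, so Δφ = ΔN / R = -523.0 / 6371000 = -8.2091e-05 rad = -16.932″.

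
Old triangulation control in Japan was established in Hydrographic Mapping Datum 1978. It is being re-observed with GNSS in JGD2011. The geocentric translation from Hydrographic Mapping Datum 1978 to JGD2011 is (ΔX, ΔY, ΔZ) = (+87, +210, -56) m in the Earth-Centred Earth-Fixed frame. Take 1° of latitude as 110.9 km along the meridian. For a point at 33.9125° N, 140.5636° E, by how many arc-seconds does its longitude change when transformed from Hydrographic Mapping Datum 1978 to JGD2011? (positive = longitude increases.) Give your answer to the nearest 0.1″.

sin φ = 0.557926, cos φ = 0.829891, sin λ = 0.635221, cos λ = -0.772330.
East component: ΔE = −sin λ·ΔX + cos λ·ΔY = −(0.635221)(87) + (-0.772330)(210) = -217.45 m.
1° of latitude spans 110900 m; at latitude φ, 1° of longitude spans that × cos φ = 92034.9 m, so Δλ = -217.45 / 92034.9 × 3600 = -8.506″.

Δλ = -8.5″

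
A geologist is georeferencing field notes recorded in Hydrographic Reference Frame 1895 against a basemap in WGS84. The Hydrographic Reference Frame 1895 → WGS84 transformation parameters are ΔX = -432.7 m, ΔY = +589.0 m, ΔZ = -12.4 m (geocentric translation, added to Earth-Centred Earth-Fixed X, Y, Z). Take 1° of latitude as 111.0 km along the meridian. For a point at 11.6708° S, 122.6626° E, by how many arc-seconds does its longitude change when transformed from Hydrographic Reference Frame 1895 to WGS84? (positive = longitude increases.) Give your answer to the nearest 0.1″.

sin φ = -0.202288, cos φ = 0.979326, sin λ = 0.841863, cos λ = -0.539691.
East component: ΔE = −sin λ·ΔX + cos λ·ΔY = −(0.841863)(-432.7) + (-0.539691)(589.0) = 46.40 m.
1° of latitude spans 111000 m; at latitude φ, 1° of longitude spans that × cos φ = 108705.2 m, so Δλ = 46.40 / 108705.2 × 3600 = 1.537″.

Δλ = 1.5″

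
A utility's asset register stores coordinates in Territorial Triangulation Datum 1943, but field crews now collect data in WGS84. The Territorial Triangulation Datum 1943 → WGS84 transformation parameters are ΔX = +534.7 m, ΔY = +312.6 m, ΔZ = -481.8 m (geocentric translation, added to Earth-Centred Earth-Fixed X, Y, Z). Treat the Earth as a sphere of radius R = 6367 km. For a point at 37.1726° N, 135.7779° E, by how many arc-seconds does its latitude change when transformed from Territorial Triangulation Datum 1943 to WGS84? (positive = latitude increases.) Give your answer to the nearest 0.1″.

sin φ = 0.604218, cos φ = 0.796819, sin λ = 0.697442, cos λ = -0.716642.
North component: ΔN = −sin φ cos λ·ΔX − sin φ sin λ·ΔY + cos φ·ΔZ = −(0.604218)(-0.716642)(534.7) − (0.604218)(0.697442)(312.6) + (0.796819)(-481.8) = -284.11 m.
1° of latitude spans πR/180 = 111125 m, so Δφ = -284.11 / 111125 × 3600 = -9.204″.

Δφ = -9.2″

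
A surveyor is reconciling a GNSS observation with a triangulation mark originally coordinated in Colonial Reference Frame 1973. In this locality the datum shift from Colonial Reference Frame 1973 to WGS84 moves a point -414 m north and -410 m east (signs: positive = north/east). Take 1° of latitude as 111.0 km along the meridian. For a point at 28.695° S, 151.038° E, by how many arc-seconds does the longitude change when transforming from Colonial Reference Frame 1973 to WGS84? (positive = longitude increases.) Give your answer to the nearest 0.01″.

Δλ = -15.16″

At latitude -28.695°, cos φ = 0.877188.
1° of longitude at this latitude = 111.0 × cos φ = 97.37 km, so Δλ = -410.0 / 97367.9 = -0.0042108° = -15.159″.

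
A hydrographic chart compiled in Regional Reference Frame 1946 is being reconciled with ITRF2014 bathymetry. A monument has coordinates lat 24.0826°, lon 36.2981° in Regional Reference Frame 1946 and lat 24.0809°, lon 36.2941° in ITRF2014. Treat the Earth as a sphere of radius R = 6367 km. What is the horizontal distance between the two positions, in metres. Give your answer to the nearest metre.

Δφ = 24.0809° − 24.0826° = -0.0017°; Δλ = 36.2941° − 36.2981° = -0.0040°.
1° along a meridian = πR/180 = 111125 m.
ΔN = Δφ × 111125 = -188.9 m; ΔE = Δλ × 111125 × cos(24.0826°) = -0.0040 × 111125 × 0.912958 = -405.8 m.
Distance = √(ΔE² + ΔN²) = √((-405.8)² + (-188.9)²) = 447.6 m.

448 m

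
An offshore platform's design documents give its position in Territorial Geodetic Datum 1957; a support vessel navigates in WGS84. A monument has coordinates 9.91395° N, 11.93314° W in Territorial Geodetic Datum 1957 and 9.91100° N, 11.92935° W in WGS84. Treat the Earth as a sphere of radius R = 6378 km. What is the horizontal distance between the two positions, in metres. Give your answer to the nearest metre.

Δφ = 9.91100° − 9.91395° = -0.00295°; Δλ = -11.92935° − -11.93314° = +0.00379°.
1° along a meridian = πR/180 = 111317 m.
ΔN = Δφ × 111317 = -328.4 m; ΔE = Δλ × 111317 × cos(9.91395°) = +0.00379 × 111317 × 0.985067 = 415.6 m.
Distance = √(ΔE² + ΔN²) = √(415.6² + (-328.4)²) = 529.7 m.

530 m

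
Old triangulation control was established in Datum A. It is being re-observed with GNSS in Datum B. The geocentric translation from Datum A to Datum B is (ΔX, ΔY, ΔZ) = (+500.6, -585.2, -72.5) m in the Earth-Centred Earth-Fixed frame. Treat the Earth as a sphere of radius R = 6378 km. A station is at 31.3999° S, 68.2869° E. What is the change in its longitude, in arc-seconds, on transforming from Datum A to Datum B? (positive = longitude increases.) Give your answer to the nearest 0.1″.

sin φ = -0.521008, cos φ = 0.853552, sin λ = 0.929048, cos λ = 0.369959.
East component: ΔE = −sin λ·ΔX + cos λ·ΔY = −(0.929048)(500.6) + (0.369959)(-585.2) = -681.58 m.
1° of latitude spans πR/180 = 111317 m; at latitude φ, 1° of longitude spans that × cos φ = 95014.9 m, so Δλ = -681.58 / 95014.9 × 3600 = -25.824″.

Δλ = -25.8″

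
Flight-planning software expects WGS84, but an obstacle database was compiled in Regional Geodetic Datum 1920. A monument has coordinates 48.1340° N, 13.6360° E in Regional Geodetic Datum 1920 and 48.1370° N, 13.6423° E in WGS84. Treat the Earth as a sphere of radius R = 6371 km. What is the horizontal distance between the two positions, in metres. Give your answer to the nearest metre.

Δφ = 48.1370° − 48.1340° = +0.0030°; Δλ = 13.6423° − 13.6360° = +0.0063°.
1° along a meridian = πR/180 = 111195 m.
ΔN = Δφ × 111195 = 333.6 m; ΔE = Δλ × 111195 × cos(48.1340°) = +0.0063 × 111195 × 0.667391 = 467.5 m.
Distance = √(ΔE² + ΔN²) = √(467.5² + 333.6²) = 574.3 m.

574 m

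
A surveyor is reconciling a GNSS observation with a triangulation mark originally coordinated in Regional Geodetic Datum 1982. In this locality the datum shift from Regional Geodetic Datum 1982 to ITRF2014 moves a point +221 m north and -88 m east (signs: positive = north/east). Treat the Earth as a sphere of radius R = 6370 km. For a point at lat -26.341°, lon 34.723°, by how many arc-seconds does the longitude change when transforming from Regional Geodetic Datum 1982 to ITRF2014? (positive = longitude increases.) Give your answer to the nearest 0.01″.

Δλ = -3.18″

At latitude -26.341°, cos φ = 0.896169.
One radian of longitude at latitude φ spans R cos φ, so Δλ = ΔE / (R cos φ) = -88.0 / (6370000 × 0.896169) = -1.5415e-05 rad = -3.180″.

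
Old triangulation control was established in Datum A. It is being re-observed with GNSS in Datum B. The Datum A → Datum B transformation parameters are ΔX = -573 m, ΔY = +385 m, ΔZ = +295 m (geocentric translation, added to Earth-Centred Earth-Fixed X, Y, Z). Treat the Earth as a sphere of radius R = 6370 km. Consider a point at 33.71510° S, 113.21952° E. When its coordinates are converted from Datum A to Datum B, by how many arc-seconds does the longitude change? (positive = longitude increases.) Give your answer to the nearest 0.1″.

Δλ = 14.6″

sin φ = -0.555064, cos φ = 0.831808, sin λ = 0.919001, cos λ = -0.394255.
East component: ΔE = −sin λ·ΔX + cos λ·ΔY = −(0.919001)(-573) + (-0.394255)(385) = 374.80 m.
1° of latitude spans πR/180 = 111177 m; at latitude φ, 1° of longitude spans that × cos φ = 92478.3 m, so Δλ = 374.80 / 92478.3 × 3600 = 14.590″.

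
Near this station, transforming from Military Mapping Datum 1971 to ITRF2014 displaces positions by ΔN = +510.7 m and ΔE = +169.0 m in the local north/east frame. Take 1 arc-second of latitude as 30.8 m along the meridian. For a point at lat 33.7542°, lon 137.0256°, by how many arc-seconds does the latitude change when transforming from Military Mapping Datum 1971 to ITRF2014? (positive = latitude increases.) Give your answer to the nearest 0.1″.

1″ of latitude = 30.80 m, so Δφ = 510.7 / 30.80 = 16.581″.

Δφ = 16.6″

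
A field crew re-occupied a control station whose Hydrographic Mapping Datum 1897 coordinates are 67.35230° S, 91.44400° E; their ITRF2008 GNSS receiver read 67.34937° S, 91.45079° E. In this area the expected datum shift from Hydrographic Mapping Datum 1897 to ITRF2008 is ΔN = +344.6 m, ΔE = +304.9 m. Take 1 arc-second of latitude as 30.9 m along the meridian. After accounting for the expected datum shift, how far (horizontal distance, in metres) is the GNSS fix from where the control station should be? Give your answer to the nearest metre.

Observed coordinate differences: Δφ = +0.00293°, Δλ = +0.00679°.
Converting to metres (1° lat = 111240 m, cos φ = 0.385064): observed ΔN = 325.9 m, observed ΔE = 290.8 m.
Subtracting the expected shift leaves a residual of 325.9 − (344.6) = -18.7 m north and 290.8 − (304.9) = -14.1 m east.
Residual distance = √((-18.7)² + (-14.1)²) = 23.4 m.

23 m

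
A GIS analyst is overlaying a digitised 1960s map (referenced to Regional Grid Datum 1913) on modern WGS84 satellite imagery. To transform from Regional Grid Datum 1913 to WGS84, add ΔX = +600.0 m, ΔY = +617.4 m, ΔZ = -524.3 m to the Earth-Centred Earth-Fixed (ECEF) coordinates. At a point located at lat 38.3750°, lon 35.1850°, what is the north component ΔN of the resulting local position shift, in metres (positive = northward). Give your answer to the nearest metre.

ΔN = -936 m

The local north axis is (−sin φ cos λ, −sin φ sin λ, cos φ), giving ΔN = -304.429 − 220.856 − 411.033 = -936.32 m.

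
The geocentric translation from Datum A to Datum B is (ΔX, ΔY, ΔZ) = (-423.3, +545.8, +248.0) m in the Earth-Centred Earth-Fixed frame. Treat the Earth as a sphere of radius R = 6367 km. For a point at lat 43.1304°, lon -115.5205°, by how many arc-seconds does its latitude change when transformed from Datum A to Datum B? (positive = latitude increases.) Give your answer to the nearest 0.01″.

Δφ = 12.73″

sin φ = 0.683661, cos φ = 0.729800, sin λ = -0.902431, cos λ = -0.430834.
North component: ΔN = −sin φ cos λ·ΔX − sin φ sin λ·ΔY + cos φ·ΔZ = −(0.683661)(-0.430834)(-423.3) − (0.683661)(-0.902431)(545.8) + (0.729800)(248.0) = 393.04 m.
1° of latitude spans πR/180 = 111125 m, so Δφ = 393.04 / 111125 × 3600 = 12.733″.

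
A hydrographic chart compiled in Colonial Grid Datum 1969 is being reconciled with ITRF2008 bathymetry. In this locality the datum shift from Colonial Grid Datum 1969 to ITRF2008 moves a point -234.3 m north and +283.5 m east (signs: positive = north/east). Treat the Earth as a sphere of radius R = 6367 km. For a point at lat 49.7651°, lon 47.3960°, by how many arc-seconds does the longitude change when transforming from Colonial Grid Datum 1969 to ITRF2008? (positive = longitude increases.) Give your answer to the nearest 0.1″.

Δλ = 14.2″

At latitude 49.7651°, cos φ = 0.645923.
One radian of longitude at latitude φ spans R cos φ, so Δλ = ΔE / (R cos φ) = 283.5 / (6367000 × 0.645923) = 6.8935e-05 rad = 14.219″.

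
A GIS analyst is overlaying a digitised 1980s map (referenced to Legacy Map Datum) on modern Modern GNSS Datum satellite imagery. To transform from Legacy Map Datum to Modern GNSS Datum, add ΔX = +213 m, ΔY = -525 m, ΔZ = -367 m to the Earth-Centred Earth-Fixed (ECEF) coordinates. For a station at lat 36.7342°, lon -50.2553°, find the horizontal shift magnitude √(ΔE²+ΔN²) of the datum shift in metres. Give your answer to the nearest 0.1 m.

640.5 m

At φ = 36.7342°, λ = -50.2553°: sin φ = 0.598104, cos φ = 0.801419, sin λ = -0.768901, cos λ = 0.639368.
ΔE = −sin λ·ΔX + cos λ·ΔY = −(-0.768901)·(213) + (0.639368)·(-525) = -171.89 m.
ΔN = −sin φ cos λ·ΔX − sin φ sin λ·ΔY + cos φ·ΔZ = −(0.598104)(0.639368)(213) − (0.598104)(-0.768901)(-525) + (0.801419)(-367) = -617.01 m.
Horizontal magnitude = √(ΔE² + ΔN²) = √((-171.89)² + (-617.01)²) = 640.51 m.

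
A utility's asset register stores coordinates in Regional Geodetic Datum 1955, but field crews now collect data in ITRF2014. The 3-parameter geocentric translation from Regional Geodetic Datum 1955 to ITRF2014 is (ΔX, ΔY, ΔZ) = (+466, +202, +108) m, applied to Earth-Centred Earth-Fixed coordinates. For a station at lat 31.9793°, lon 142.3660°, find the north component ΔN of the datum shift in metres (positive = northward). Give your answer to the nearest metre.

The local north axis is (−sin φ cos λ, −sin φ sin λ, cos φ), giving ΔN = 195.447 − 65.325 + 91.610 = 221.73 m.

ΔN = 222 m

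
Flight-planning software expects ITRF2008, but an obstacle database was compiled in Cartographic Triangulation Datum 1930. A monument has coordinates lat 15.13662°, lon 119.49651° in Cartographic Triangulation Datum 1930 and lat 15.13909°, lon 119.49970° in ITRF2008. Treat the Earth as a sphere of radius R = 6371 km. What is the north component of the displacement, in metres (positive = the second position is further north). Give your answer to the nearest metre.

ΔN = 275 m

Δφ = 15.13909° − 15.13662° = +0.00247°; Δλ = 119.49970° − 119.49651° = +0.00319°.
1° along a meridian = πR/180 = 111195 m.
ΔN = Δφ × 111195 = 274.7 m; ΔE = Δλ × 111195 × cos(15.13662°) = +0.00319 × 111195 × 0.965306 = 342.4 m.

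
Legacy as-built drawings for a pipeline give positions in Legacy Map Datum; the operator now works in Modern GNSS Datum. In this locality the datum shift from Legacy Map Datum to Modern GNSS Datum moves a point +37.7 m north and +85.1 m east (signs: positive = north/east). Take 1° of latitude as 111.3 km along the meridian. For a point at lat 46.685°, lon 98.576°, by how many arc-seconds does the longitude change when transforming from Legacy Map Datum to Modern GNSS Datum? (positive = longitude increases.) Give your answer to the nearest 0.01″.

Δλ = 4.01″

At latitude 46.685°, cos φ = 0.686009.
1° of longitude at this latitude = 111.3 × cos φ = 76.35 km, so Δλ = 85.1 / 76352.8 = 0.0011146° = 4.012″.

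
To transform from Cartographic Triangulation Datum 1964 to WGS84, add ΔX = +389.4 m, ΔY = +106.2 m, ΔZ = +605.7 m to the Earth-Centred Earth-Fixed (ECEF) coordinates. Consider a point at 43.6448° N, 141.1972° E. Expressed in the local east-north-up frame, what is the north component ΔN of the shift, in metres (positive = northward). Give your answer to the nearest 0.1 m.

ΔN = 601.8 m

At φ = 43.6448°, λ = 141.1972°: sin φ = 0.690186, cos φ = 0.723632, sin λ = 0.626642, cos λ = -0.779307.
ΔN = −sin φ cos λ·ΔX − sin φ sin λ·ΔY + cos φ·ΔZ = −(0.690186)(-0.779307)(389.4) − (0.690186)(0.626642)(106.2) + (0.723632)(605.7) = 601.82 m.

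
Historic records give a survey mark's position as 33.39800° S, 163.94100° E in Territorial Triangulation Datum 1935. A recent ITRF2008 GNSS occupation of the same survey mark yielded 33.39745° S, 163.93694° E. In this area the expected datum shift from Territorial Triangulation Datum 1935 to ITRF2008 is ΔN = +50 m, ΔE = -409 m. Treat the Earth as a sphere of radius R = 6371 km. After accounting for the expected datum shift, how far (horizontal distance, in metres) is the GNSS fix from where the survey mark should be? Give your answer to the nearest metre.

34 m

Observed coordinate differences: Δφ = +0.00055°, Δλ = -0.00406°.
Converting to metres (1° lat = 111195 m, cos φ = 0.834867): observed ΔN = 61.2 m, observed ΔE = -376.9 m.
Subtracting the expected shift leaves a residual of 61.2 − (50) = 11.2 m north and -376.9 − (-409) = 32.1 m east.
Residual distance = √(11.2² + 32.1²) = 34.0 m.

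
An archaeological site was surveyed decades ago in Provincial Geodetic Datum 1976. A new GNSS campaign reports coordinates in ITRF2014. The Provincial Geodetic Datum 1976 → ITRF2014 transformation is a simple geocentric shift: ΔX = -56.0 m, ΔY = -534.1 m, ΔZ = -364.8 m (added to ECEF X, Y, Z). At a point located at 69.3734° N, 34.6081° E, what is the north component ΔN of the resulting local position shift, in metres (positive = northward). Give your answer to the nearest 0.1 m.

ΔN = 198.5 m

The local north axis is (−sin φ cos λ, −sin φ sin λ, cos φ), giving ΔN = 43.137 + 283.902 − 128.510 = 198.53 m.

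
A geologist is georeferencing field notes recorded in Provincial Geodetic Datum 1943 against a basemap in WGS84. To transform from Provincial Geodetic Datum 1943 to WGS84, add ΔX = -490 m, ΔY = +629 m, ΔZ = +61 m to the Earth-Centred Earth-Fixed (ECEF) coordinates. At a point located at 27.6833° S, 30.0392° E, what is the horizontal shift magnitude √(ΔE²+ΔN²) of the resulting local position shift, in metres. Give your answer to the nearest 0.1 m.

At φ = -27.6833°, λ = 30.0392°: sin φ = -0.464584, cos φ = 0.885529, sin λ = 0.500592, cos λ = 0.865683.
ΔE = −sin λ·ΔX + cos λ·ΔY = −(0.500592)·(-490) + (0.865683)·(629) = 789.80 m.
ΔN = −sin φ cos λ·ΔX − sin φ sin λ·ΔY + cos φ·ΔZ = −(-0.464584)(0.865683)(-490) − (-0.464584)(0.500592)(629) + (0.885529)(61) = 3.23 m.
Horizontal magnitude = √(ΔE² + ΔN²) = √(789.80² + 3.23²) = 789.81 m.

789.8 m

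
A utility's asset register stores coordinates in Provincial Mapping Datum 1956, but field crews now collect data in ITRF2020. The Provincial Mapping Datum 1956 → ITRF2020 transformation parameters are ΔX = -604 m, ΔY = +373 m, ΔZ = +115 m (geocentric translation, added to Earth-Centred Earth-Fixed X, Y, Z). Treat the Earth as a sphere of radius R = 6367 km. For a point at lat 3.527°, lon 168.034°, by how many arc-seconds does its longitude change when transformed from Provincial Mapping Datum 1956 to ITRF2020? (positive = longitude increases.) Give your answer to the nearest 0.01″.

sin φ = 0.061519, cos φ = 0.998106, sin λ = 0.207331, cos λ = -0.978271.
East component: ΔE = −sin λ·ΔX + cos λ·ΔY = −(0.207331)(-604) + (-0.978271)(373) = -239.67 m.
1° of latitude spans πR/180 = 111125 m; at latitude φ, 1° of longitude spans that × cos φ = 110914.6 m, so Δλ = -239.67 / 110914.6 × 3600 = -7.779″.

Δλ = -7.78″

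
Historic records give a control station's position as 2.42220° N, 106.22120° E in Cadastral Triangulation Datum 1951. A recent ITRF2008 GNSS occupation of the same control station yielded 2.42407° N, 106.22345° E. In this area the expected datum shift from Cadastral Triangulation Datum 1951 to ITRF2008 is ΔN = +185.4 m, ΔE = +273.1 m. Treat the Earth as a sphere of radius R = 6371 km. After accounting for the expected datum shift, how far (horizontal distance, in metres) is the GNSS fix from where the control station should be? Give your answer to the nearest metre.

32 m

Observed coordinate differences: Δφ = +0.00187°, Δλ = +0.00225°.
Converting to metres (1° lat = 111195 m, cos φ = 0.999107): observed ΔN = 207.9 m, observed ΔE = 250.0 m.
Subtracting the expected shift leaves a residual of 207.9 − (185.4) = 22.5 m north and 250.0 − (273.1) = -23.1 m east.
Residual distance = √(22.5² + (-23.1)²) = 32.3 m.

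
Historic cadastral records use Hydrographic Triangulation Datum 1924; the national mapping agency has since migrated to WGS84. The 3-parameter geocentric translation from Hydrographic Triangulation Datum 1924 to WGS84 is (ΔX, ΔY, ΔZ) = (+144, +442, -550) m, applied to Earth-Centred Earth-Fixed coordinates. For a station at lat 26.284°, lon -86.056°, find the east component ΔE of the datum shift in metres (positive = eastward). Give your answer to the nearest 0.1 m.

ΔE = 174.1 m

The local east axis at (φ, λ) is (−sin λ, cos λ, 0), so ΔE = −sin(-86.056°)·144 + cos(-86.056°)·442 = 174.06 m.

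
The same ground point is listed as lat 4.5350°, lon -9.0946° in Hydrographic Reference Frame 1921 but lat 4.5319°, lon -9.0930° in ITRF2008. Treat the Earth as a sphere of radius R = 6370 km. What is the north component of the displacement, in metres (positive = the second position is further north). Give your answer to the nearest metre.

ΔN = -345 m

Δφ = 4.5319° − 4.5350° = -0.0031°; Δλ = -9.0930° − -9.0946° = +0.0016°.
1° along a meridian = πR/180 = 111177 m.
ΔN = Δφ × 111177 = -344.7 m; ΔE = Δλ × 111177 × cos(4.5350°) = +0.0016 × 111177 × 0.996869 = 177.3 m.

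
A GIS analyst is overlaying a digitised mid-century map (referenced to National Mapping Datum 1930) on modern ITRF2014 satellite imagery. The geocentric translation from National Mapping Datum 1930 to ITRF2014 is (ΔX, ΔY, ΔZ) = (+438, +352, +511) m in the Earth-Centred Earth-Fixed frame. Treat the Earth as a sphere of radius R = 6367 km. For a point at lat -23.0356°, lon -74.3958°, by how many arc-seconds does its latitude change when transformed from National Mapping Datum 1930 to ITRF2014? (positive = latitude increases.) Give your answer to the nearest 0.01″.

sin φ = -0.391303, cos φ = 0.920262, sin λ = -0.963143, cos λ = 0.268990.
North component: ΔN = −sin φ cos λ·ΔX − sin φ sin λ·ΔY + cos φ·ΔZ = −(-0.391303)(0.268990)(438) − (-0.391303)(-0.963143)(352) + (0.920262)(511) = 383.69 m.
1° of latitude spans πR/180 = 111125 m, so Δφ = 383.69 / 111125 × 3600 = 12.430″.

Δφ = 12.43″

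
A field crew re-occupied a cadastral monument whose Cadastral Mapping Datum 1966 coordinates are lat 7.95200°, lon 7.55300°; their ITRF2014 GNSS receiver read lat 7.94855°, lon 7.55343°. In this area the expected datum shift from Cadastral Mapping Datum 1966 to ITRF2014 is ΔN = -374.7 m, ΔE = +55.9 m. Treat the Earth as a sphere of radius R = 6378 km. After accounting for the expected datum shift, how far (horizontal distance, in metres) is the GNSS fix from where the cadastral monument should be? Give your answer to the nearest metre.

13 m

Observed coordinate differences: Δφ = -0.00345°, Δλ = +0.00043°.
Converting to metres (1° lat = 111317 m, cos φ = 0.990384): observed ΔN = -384.0 m, observed ΔE = 47.4 m.
Subtracting the expected shift leaves a residual of -384.0 − (-374.7) = -9.3 m north and 47.4 − (55.9) = -8.5 m east.
Residual distance = √((-9.3)² + (-8.5)²) = 12.6 m.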